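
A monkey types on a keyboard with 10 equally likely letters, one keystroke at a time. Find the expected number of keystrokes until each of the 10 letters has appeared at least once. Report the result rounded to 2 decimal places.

The wait to go from k to k+1 distinct letters is geometric with mean 10/(10-k).
E[T] = 10/10 + 10/9 + 10/8 + ... + 10/2 + 10/1 = 10·H_{10}.
H_{10} = 2.929, so E[T] = 29.290.

29.29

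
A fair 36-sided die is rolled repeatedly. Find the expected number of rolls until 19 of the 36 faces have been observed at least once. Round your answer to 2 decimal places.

With k distinct faces already seen, the next new one arrives after an expected 36/(36-k) rolls.
Sum over k = 0,...,18: E = 36/36 + 36/35 + 36/34 + ... + 36/19 + 36/18 = 26.460.

26.46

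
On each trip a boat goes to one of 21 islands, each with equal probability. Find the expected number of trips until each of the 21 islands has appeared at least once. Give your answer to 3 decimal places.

76.553

After k distinct islands have appeared, the next trip gives a new one with probability (21-k)/21, so the expected wait for the (k+1)-th is 21/(21-k).
E[T] = 21/21 + 21/20 + 21/19 + ... + 21/2 + 21/1 = 21·H_{21}.
H_{21} = 3.6454, so E[T] = 76.5525.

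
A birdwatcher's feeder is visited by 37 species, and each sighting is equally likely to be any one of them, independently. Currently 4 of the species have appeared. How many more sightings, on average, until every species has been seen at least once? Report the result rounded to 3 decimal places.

With k distinct species already seen, the next new one takes an expected 37/(37-k) sightings.
Sum over k = 4,...,36: E = 37/33 + 37/32 + 37/31 + ... + 37/2 + 37/1 = 151.2855.

151.286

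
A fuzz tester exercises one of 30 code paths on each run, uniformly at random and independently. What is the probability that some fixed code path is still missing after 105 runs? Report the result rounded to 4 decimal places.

0.0284

On each run the fixed code path fails to appear with probability 29/30.
P(still missing after 105) = (29/30)^105 = 0.02845.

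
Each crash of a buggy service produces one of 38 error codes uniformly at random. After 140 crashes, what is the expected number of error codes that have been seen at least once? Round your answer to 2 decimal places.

For each error code, P(seen in 140 crashes) = 1 - (37/38)^140 = 0.976.
By linearity of expectation, E[distinct seen] = 38·(1 - (37/38)^140) = 37.092.

37.09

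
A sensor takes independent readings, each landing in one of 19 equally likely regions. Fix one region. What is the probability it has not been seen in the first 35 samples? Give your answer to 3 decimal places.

0.151

Each sample misses the fixed region with probability (19-1)/19 = 18/19, independently.
P(still missing after 35) = (18/19)^35 = 0.1507.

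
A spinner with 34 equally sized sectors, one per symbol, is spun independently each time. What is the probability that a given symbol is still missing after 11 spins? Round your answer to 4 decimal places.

0.7201

Each spin misses the fixed symbol with probability (34-1)/34 = 33/34, independently.
P(still missing after 11) = (33/34)^11 = 0.72009.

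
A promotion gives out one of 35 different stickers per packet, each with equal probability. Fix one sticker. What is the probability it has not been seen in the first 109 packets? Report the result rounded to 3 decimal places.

0.042

On each packet the fixed sticker fails to appear with probability 34/35.
P(still missing after 109) = (34/35)^109 = 0.0424.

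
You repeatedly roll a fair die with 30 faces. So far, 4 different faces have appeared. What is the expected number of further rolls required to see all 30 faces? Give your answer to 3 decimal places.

The wait to go from k to k+1 distinct faces is geometric with mean 30/(30-k).
Sum over k = 4,...,29: E = 30/26 + 30/25 + 30/24 + ... + 30/2 + 30/1 = 115.6326.

115.633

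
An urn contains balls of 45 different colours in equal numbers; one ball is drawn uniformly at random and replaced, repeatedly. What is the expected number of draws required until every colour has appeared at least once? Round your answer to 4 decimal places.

197.7727

The wait to go from k to k+1 distinct colours is geometric with mean 45/(45-k).
E[T] = 45/45 + 45/44 + 45/43 + ... + 45/2 + 45/1 = 45·H_{45}.
H_{45} = 4.39495, so E[T] = 197.77267.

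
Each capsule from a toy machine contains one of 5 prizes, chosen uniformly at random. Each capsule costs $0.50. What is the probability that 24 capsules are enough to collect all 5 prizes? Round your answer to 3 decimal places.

0.976

Let A_i be the event that prize i is missing after 24 capsules. By inclusion–exclusion on the A_i,
P(all seen) = Σ_{j=0}^{5} (-1)^j C(5,j)((5-j)/5)^24
= 1.0000 - 0.0236 + 0.0000 - 0.0000 + 0.0000 - 0.0000
= 0.9764.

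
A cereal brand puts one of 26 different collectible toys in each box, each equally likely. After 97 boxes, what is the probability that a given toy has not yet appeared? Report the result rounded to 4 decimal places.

0.0223

On each box the fixed toy fails to appear with probability 25/26.
P(still missing after 97) = (25/26)^97 = 0.02227.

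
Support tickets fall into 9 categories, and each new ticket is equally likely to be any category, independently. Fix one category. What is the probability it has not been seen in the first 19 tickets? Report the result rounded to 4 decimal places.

0.1067

On each ticket the fixed category fails to appear with probability 8/9.
P(still missing after 19) = (8/9)^19 = 0.10668.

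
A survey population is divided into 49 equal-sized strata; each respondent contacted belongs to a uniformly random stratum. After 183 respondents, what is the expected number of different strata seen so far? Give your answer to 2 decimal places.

For each stratum, P(seen in 183 respondents) = 1 - (48/49)^183 = 0.977.
By linearity of expectation, E[distinct seen] = 49·(1 - (48/49)^183) = 47.874.

47.87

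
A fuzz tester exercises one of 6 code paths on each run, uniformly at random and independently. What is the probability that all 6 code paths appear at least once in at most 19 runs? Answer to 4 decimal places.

0.8189

Let A_i be the event that code path i is missing after 19 runs. By inclusion–exclusion on the A_i,
P(all seen) = Σ_{j=0}^{6} (-1)^j C(6,j)((6-j)/6)^19
= 1.00000 - 0.18781 + 0.00677 - 0.00004 + 0.00000 - 0.00000 + 0.00000
= 0.81892.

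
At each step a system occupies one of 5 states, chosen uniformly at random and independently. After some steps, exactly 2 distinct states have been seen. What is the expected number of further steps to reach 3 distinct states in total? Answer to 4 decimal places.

From k distinct to k+1 distinct takes on average 5/(5-k) steps.
Only the k = 2 term is needed: E = 5/3 = 1.66667.

1.6667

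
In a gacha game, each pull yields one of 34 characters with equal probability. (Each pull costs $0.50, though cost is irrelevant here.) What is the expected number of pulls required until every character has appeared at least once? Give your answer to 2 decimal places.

After k distinct characters have appeared, the next pull gives a new one with probability (34-k)/34, so the expected wait for the (k+1)-th is 34/(34-k).
E[T] = 34/34 + 34/33 + 34/32 + ... + 34/2 + 34/1 = 34·H_{34}.
H_{34} = 4.118, so E[T] = 140.019.

140.02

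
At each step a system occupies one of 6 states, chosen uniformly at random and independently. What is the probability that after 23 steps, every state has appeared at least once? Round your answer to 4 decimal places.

Let A_i be the event that state i is missing after 23 steps. By inclusion–exclusion on the A_i,
P(all seen) = Σ_{j=0}^{6} (-1)^j C(6,j)((6-j)/6)^23
= 1.00000 - 0.09057 + 0.00134 - 0.00000 + 0.00000 - 0.00000 + 0.00000
= 0.91076.

0.9108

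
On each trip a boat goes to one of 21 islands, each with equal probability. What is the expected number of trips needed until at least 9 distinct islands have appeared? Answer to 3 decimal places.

With k distinct islands already seen, the next new one arrives after an expected 21/(21-k) trips.
Sum over k = 0,...,8: E = 21/21 + 21/20 + 21/19 + ... + 21/14 + 21/13 = 11.3851.

11.385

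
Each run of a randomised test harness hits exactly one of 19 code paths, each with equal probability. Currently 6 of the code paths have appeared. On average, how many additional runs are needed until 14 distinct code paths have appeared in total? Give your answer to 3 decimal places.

17.039

With k distinct code paths already seen, the next new one takes an expected 19/(19-k) runs.
Sum over k = 6,...,13: E = 19/13 + 19/12 + 19/11 + ... + 19/7 + 19/6 = 17.0392.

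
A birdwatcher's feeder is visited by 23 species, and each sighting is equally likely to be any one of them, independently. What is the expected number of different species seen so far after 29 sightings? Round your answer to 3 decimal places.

For each species, P(seen in 29 sightings) = 1 - (22/23)^29 = 0.7245.
By linearity of expectation, E[distinct seen] = 23·(1 - (22/23)^29) = 16.6631.

16.663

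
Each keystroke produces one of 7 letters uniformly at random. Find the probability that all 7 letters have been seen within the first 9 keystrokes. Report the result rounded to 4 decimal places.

By inclusion–exclusion over which letters are missing,
P(all seen) = Σ_{j=0}^{7} (-1)^j C(7,j)((7-j)/7)^9
= 1.00000 - 1.74814 + 1.01641 - 0.22737 + 0.01707 - 0.00027 + 0.00000 - 0.00000
= 0.05770.

0.0577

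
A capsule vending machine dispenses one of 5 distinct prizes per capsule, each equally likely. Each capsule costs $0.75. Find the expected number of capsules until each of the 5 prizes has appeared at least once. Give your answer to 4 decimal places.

Split into phases: going from k distinct to k+1 distinct takes on average 5/(5-k) capsules.
E[T] = 5/5 + 5/4 + 5/3 + 5/2 + 5/1 = 5·H_{5}.
H_{5} = 2.28333, so E[T] = 11.41667.

11.4167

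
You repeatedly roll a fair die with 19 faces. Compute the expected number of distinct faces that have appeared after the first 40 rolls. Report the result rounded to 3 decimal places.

16.815

For each face, P(seen in 40 rolls) = 1 - (18/19)^40 = 0.8850.
By linearity of expectation, E[distinct seen] = 19·(1 - (18/19)^40) = 16.8147.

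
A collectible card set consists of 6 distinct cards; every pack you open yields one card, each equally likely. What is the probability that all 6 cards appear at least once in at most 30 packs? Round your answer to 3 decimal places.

0.975

By inclusion–exclusion over which cards are missing,
P(all seen) = Σ_{j=0}^{6} (-1)^j C(6,j)((6-j)/6)^30
= 1.0000 - 0.0253 + 0.0001 - 0.0000 + 0.0000 - 0.0000 + 0.0000
= 0.9748.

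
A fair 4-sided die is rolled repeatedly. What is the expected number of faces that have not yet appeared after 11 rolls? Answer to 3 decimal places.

0.169

For each face, P(unseen after 11) = (3/4)^11 = 0.0422.
By linearity of expectation, E[unseen] = 4·(3/4)^11 = 0.1689.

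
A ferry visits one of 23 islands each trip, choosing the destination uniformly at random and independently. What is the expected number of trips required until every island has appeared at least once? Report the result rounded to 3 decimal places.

85.889

Split into phases: going from k distinct to k+1 distinct takes on average 23/(23-k) trips.
E[T] = 23/23 + 23/22 + 23/21 + ... + 23/2 + 23/1 = 23·H_{23}.
H_{23} = 3.7343, so E[T] = 85.8887.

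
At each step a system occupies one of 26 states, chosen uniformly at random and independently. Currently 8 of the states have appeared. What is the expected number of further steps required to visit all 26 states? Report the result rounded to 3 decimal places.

90.873

The wait to go from k to k+1 distinct states is geometric with mean 26/(26-k).
Sum over k = 8,...,25: E = 26/18 + 26/17 + 26/16 + ... + 26/2 + 26/1 = 90.8728.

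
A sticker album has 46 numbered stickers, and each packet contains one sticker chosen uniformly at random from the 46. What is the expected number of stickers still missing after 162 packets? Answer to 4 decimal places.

1.3074

For each sticker, P(unseen after 162) = (45/46)^162 = 0.02842.
By linearity of expectation, E[unseen] = 46·(45/46)^162 = 1.30742.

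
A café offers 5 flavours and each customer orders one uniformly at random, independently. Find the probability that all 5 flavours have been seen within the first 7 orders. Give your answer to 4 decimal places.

0.2150

Let A_i be the event that flavour i is missing after 7 orders. By inclusion–exclusion on the A_i,
P(all seen) = Σ_{j=0}^{5} (-1)^j C(5,j)((5-j)/5)^7
= 1.00000 - 1.04858 + 0.27994 - 0.01638 + 0.00006 - 0.00000
= 0.21504.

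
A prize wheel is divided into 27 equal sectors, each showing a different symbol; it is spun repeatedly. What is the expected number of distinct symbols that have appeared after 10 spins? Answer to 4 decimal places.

For each symbol, P(seen in 10 spins) = 1 - (26/27)^10 = 0.31436.
By linearity of expectation, E[distinct seen] = 27·(1 - (26/27)^10) = 8.48773.

8.4877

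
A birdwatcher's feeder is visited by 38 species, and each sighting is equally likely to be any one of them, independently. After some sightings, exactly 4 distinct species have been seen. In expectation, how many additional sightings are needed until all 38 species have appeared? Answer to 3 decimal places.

The wait to go from k to k+1 distinct species is geometric with mean 38/(38-k).
Sum over k = 4,...,37: E = 38/34 + 38/33 + 38/32 + ... + 38/2 + 38/1 = 156.4920.

156.492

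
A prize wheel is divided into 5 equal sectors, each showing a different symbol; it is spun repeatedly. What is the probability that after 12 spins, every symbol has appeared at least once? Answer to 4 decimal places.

0.6780

By inclusion–exclusion over which symbols are missing,
P(all seen) = Σ_{j=0}^{5} (-1)^j C(5,j)((5-j)/5)^12
= 1.00000 - 0.34360 + 0.02177 - 0.00017 + 0.00000 - 0.00000
= 0.67800.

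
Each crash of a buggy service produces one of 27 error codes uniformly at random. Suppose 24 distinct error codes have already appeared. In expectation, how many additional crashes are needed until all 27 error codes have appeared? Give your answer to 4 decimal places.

49.5000

With k distinct error codes already seen, the next new one takes an expected 27/(27-k) crashes.
Sum over k = 24,...,26: E = 27/3 + 27/2 + 27/1 = 49.50000.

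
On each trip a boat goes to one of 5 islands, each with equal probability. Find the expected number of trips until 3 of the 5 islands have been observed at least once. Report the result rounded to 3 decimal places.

With k distinct islands already seen, the next new one arrives after an expected 5/(5-k) trips.
Sum over k = 0,...,2: E = 5/5 + 5/4 + 5/3 = 3.9167.

3.917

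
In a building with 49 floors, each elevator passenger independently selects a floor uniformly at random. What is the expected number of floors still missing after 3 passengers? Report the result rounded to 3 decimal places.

46.061

For each floor, P(unseen after 3) = (48/49)^3 = 0.9400.
By linearity of expectation, E[unseen] = 49·(48/49)^3 = 46.0608.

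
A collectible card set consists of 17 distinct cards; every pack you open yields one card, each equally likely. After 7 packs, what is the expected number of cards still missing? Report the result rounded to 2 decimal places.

For each card, P(unseen after 7) = (16/17)^7 = 0.654.
By linearity of expectation, E[unseen] = 17·(16/17)^7 = 11.121.

11.12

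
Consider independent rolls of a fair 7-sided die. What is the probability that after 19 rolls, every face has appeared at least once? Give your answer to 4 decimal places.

Let A_i be the event that face i is missing after 19 rolls. By inclusion–exclusion on the A_i,
P(all seen) = Σ_{j=0}^{7} (-1)^j C(7,j)((7-j)/7)^19
= 1.00000 - 0.37420 + 0.03514 - 0.00084 + 0.00000 - 0.00000 + 0.00000 - 0.00000
= 0.66009.

0.6601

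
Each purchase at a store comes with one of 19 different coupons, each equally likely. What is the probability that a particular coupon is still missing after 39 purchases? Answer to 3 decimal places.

On each purchase the fixed coupon fails to appear with probability 18/19.
P(still missing after 39) = (18/19)^39 = 0.1214.

0.121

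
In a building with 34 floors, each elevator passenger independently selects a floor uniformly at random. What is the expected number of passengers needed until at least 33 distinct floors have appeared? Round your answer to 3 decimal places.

106.019

Going from k to k+1 distinct takes a geometric number of passengers with mean 34/(34-k).
Sum over k = 0,...,32: E = 34/34 + 34/33 + 34/32 + ... + 34/3 + 34/2 = 106.0191.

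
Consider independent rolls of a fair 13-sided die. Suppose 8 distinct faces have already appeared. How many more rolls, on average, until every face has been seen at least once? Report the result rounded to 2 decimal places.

From k distinct to k+1 distinct takes on average 13/(13-k) rolls.
Sum over k = 8,...,12: E = 13/5 + 13/4 + 13/3 + 13/2 + 13/1 = 29.683.

29.68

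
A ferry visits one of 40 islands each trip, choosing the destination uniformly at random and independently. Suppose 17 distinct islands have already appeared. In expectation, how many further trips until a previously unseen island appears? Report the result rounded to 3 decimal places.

The number of trips until the next new island is geometric with success probability 23/40, so its mean is 40/23.
E = 40/23 = 1.7391.

1.739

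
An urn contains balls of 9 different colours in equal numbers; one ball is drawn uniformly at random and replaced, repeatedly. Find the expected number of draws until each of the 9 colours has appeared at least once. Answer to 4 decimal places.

25.4607

After k distinct colours have appeared, the next draw gives a new one with probability (9-k)/9, so the expected wait for the (k+1)-th is 9/(9-k).
E[T] = 9/9 + 9/8 + 9/7 + ... + 9/2 + 9/1 = 9·H_{9}.
H_{9} = 2.82897, so E[T] = 25.46071.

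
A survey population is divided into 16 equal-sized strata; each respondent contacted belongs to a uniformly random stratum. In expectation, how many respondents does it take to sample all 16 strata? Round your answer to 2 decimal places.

Split into phases: going from k distinct to k+1 distinct takes on average 16/(16-k) respondents.
E[T] = 16/16 + 16/15 + 16/14 + ... + 16/2 + 16/1 = 16·H_{16}.
H_{16} = 3.381, so E[T] = 54.092.

54.09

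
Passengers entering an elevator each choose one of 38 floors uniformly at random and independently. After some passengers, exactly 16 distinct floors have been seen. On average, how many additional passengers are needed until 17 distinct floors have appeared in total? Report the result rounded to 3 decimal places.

1.727

The wait to go from k to k+1 distinct floors is geometric with mean 38/(38-k).
Only the k = 16 term is needed: E = 38/22 = 1.7273.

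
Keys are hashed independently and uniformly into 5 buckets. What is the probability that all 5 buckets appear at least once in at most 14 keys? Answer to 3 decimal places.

0.788

Let A_i be the event that bucket i is missing after 14 keys. By inclusion–exclusion on the A_i,
P(all seen) = Σ_{j=0}^{5} (-1)^j C(5,j)((5-j)/5)^14
= 1.0000 - 0.2199 + 0.0078 - 0.0000 + 0.0000 - 0.0000
= 0.7879.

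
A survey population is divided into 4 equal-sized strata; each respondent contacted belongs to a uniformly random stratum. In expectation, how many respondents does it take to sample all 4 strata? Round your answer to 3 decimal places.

After k distinct strata have appeared, the next respondent gives a new one with probability (4-k)/4, so the expected wait for the (k+1)-th is 4/(4-k).
E[T] = 4/4 + 4/3 + 4/2 + 4/1 = 4·H_{4}.
H_{4} = 2.0833, so E[T] = 8.3333.

8.333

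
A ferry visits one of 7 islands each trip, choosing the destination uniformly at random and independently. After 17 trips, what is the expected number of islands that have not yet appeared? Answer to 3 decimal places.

For each island, P(unseen after 17) = (6/7)^17 = 0.0728.
By linearity of expectation, E[unseen] = 7·(6/7)^17 = 0.5093.

0.509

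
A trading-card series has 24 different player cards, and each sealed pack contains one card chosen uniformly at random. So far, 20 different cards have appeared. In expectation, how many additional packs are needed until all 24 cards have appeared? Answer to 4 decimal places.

50.0000

With k distinct cards already seen, the next new one takes an expected 24/(24-k) packs.
Sum over k = 20,...,23: E = 24/4 + 24/3 + 24/2 + 24/1 = 50.00000.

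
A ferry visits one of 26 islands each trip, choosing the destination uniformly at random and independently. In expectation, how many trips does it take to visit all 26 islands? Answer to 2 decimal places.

100.21

After k distinct islands have appeared, the next trip gives a new one with probability (26-k)/26, so the expected wait for the (k+1)-th is 26/(26-k).
E[T] = 26/26 + 26/25 + 26/24 + ... + 26/2 + 26/1 = 26·H_{26}.
H_{26} = 3.854, so E[T] = 100.215.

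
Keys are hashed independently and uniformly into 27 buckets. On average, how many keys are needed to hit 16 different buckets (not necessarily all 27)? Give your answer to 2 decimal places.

With k distinct buckets already seen, the next new one arrives after an expected 27/(27-k) keys.
Sum over k = 0,...,15: E = 27/27 + 27/26 + 27/25 + ... + 27/13 + 27/12 = 23.533.

23.53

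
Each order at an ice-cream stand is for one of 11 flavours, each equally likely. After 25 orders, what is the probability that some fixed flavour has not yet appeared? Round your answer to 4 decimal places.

Each order misses the fixed flavour with probability (11-1)/11 = 10/11, independently.
P(still missing after 25) = (10/11)^25 = 0.09230.

0.0923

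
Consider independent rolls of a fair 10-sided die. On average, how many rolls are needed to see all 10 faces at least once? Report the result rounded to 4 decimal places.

The wait to go from k to k+1 distinct faces is geometric with mean 10/(10-k).
E[T] = 10/10 + 10/9 + 10/8 + ... + 10/2 + 10/1 = 10·H_{10}.
H_{10} = 2.92897, so E[T] = 29.28968.

29.2897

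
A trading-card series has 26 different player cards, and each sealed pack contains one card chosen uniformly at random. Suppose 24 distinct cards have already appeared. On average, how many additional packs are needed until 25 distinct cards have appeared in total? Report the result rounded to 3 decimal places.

13.000

The wait to go from k to k+1 distinct cards is geometric with mean 26/(26-k).
Only the k = 24 term is needed: E = 26/2 = 13.0000.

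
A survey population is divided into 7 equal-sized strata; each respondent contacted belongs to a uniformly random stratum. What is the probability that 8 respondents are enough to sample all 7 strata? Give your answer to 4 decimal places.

By inclusion–exclusion over which strata are missing,
P(all seen) = Σ_{j=0}^{7} (-1)^j C(7,j)((7-j)/7)^8
= 1.00000 - 2.03950 + 1.42297 - 0.39789 + 0.03983 - 0.00093 + 0.00000 - 0.00000
= 0.02448.

0.0245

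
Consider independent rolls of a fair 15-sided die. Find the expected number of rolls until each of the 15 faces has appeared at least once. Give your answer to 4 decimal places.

49.7734

Split into phases: going from k distinct to k+1 distinct takes on average 15/(15-k) rolls.
E[T] = 15/15 + 15/14 + 15/13 + ... + 15/2 + 15/1 = 15·H_{15}.
H_{15} = 3.31823, so E[T] = 49.77343.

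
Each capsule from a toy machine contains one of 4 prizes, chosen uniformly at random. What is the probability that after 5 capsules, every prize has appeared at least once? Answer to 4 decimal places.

0.2344

Let A_i be the event that prize i is missing after 5 capsules. By inclusion–exclusion on the A_i,
P(all seen) = Σ_{j=0}^{4} (-1)^j C(4,j)((4-j)/4)^5
= 1.00000 - 0.94922 + 0.18750 - 0.00391 + 0.00000
= 0.23438.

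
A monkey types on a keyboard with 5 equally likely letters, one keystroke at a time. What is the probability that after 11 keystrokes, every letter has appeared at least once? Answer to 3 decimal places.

0.606

By inclusion–exclusion over which letters are missing,
P(all seen) = Σ_{j=0}^{5} (-1)^j C(5,j)((5-j)/5)^11
= 1.0000 - 0.4295 + 0.0363 - 0.0004 + 0.0000 - 0.0000
= 0.6064.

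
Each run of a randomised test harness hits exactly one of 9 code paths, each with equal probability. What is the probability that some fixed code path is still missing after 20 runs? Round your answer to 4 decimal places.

On each run the fixed code path fails to appear with probability 8/9.
P(still missing after 20) = (8/9)^20 = 0.09483.

0.0948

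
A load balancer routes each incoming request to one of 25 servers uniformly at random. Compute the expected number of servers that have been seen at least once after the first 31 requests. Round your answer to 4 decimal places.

17.9474

For each server, P(seen in 31 requests) = 1 - (24/25)^31 = 0.71790.
By linearity of expectation, E[distinct seen] = 25·(1 - (24/25)^31) = 17.94742.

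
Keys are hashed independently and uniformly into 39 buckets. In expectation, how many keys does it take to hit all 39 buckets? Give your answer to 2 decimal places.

165.89

The wait to go from k to k+1 distinct buckets is geometric with mean 39/(39-k).
E[T] = 39/39 + 39/38 + 39/37 + ... + 39/2 + 39/1 = 39·H_{39}.
H_{39} = 4.254, so E[T] = 165.888.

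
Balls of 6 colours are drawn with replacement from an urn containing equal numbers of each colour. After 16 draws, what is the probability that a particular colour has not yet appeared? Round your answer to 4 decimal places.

Each draw misses the fixed colour with probability (6-1)/6 = 5/6, independently.
P(still missing after 16) = (5/6)^16 = 0.05409.

0.0541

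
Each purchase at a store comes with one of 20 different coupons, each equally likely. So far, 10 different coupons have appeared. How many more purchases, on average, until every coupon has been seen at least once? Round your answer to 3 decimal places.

With k distinct coupons already seen, the next new one takes an expected 20/(20-k) purchases.
Sum over k = 10,...,19: E = 20/10 + 20/9 + 20/8 + ... + 20/2 + 20/1 = 58.5794.

58.579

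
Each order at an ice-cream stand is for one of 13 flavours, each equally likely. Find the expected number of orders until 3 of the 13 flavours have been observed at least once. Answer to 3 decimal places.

3.265

Going from k to k+1 distinct takes a geometric number of orders with mean 13/(13-k).
Sum over k = 0,...,2: E = 13/13 + 13/12 + 13/11 = 3.2652.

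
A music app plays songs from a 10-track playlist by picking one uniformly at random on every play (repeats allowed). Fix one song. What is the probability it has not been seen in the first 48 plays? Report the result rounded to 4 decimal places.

Each play misses the fixed song with probability (10-1)/10 = 9/10, independently.
P(still missing after 48) = (9/10)^48 = 0.00636.

0.0064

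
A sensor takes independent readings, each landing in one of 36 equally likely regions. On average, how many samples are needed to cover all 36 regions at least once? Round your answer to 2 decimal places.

After k distinct regions have appeared, the next sample gives a new one with probability (36-k)/36, so the expected wait for the (k+1)-th is 36/(36-k).
E[T] = 36/36 + 36/35 + 36/34 + ... + 36/2 + 36/1 = 36·H_{36}.
H_{36} = 4.175, so E[T] = 150.284.

150.28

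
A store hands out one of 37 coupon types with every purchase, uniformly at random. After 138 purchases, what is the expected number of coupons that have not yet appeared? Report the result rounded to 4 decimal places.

0.8435

For each coupon, P(unseen after 138) = (36/37)^138 = 0.02280.
By linearity of expectation, E[unseen] = 37·(36/37)^138 = 0.84355.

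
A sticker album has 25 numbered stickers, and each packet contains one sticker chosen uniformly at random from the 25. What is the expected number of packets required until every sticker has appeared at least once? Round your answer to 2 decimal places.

Split into phases: going from k distinct to k+1 distinct takes on average 25/(25-k) packets.
E[T] = 25/25 + 25/24 + 25/23 + ... + 25/2 + 25/1 = 25·H_{25}.
H_{25} = 3.816, so E[T] = 95.399.

95.40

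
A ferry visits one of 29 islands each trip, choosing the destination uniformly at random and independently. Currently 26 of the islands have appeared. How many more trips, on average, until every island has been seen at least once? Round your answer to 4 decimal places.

With k distinct islands already seen, the next new one takes an expected 29/(29-k) trips.
Sum over k = 26,...,28: E = 29/3 + 29/2 + 29/1 = 53.16667.

53.1667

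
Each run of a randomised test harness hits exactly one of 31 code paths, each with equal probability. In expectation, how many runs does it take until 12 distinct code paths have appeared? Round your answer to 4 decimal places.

With k distinct code paths already seen, the next new one arrives after an expected 31/(31-k) runs.
Sum over k = 0,...,11: E = 31/31 + 31/30 + 31/29 + ... + 31/21 + 31/20 = 14.86467.

14.8647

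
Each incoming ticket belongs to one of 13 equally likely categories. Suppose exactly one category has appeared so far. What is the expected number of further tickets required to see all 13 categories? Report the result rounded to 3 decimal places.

40.342

From k distinct to k+1 distinct takes on average 13/(13-k) tickets.
Sum over k = 1,...,12: E = 13/12 + 13/11 + 13/10 + ... + 13/2 + 13/1 = 40.3417.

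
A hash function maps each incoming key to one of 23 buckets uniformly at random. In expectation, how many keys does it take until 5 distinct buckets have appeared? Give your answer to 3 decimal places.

5.501

Going from k to k+1 distinct takes a geometric number of keys with mean 23/(23-k).
Sum over k = 0,...,4: E = 23/23 + 23/22 + 23/21 + 23/20 + 23/19 = 5.5012.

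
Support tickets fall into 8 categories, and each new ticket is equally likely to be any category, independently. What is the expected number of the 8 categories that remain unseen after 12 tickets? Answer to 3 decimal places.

For each category, P(unseen after 12) = (7/8)^12 = 0.2014.
By linearity of expectation, E[unseen] = 8·(7/8)^12 = 1.6113.

1.611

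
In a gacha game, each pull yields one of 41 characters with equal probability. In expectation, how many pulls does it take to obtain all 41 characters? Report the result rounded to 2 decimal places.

176.42

The wait to go from k to k+1 distinct characters is geometric with mean 41/(41-k).
E[T] = 41/41 + 41/40 + 41/39 + ... + 41/2 + 41/1 = 41·H_{41}.
H_{41} = 4.303, so E[T] = 176.420.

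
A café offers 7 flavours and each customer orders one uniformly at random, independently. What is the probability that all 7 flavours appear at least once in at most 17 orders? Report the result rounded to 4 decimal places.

Let A_i be the event that flavour i is missing after 17 orders. By inclusion–exclusion on the A_i,
P(all seen) = Σ_{j=0}^{7} (-1)^j C(7,j)((7-j)/7)^17
= 1.00000 - 0.50933 + 0.06887 - 0.00258 + 0.00002 - 0.00000 + 0.00000 - 0.00000
= 0.55697.

0.5570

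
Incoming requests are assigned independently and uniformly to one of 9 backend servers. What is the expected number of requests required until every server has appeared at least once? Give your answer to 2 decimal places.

Split into phases: going from k distinct to k+1 distinct takes on average 9/(9-k) requests.
E[T] = 9/9 + 9/8 + 9/7 + ... + 9/2 + 9/1 = 9·H_{9}.
H_{9} = 2.829, so E[T] = 25.461.

25.46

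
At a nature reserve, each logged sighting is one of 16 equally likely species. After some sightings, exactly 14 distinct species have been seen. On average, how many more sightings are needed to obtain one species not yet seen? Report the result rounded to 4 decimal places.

8.0000

The number of sightings until the next new species is geometric with success probability 2/16, so its mean is 16/2.
E = 16/2 = 8.00000.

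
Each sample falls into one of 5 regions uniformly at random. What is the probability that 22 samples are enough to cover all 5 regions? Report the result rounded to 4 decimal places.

By inclusion–exclusion over which regions are missing,
P(all seen) = Σ_{j=0}^{5} (-1)^j C(5,j)((5-j)/5)^22
= 1.00000 - 0.03689 + 0.00013 - 0.00000 + 0.00000 - 0.00000
= 0.96324.

0.9632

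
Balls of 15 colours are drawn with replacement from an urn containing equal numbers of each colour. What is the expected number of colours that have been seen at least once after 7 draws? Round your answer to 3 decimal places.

5.746

For each colour, P(seen in 7 draws) = 1 - (14/15)^7 = 0.3830.
By linearity of expectation, E[distinct seen] = 15·(1 - (14/15)^7) = 5.7456.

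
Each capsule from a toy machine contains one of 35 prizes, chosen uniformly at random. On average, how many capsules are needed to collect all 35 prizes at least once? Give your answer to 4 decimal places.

145.1373

The wait to go from k to k+1 distinct prizes is geometric with mean 35/(35-k).
E[T] = 35/35 + 35/34 + 35/33 + ... + 35/2 + 35/1 = 35·H_{35}.
H_{35} = 4.14678, so E[T] = 145.13735.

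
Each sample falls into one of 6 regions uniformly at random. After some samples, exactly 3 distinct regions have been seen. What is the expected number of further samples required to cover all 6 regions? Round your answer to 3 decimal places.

11.000

From k distinct to k+1 distinct takes on average 6/(6-k) samples.
Sum over k = 3,...,5: E = 6/3 + 6/2 + 6/1 = 11.0000.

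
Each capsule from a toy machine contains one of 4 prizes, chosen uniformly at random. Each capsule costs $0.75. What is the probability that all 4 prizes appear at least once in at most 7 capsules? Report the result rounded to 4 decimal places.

0.5127

By inclusion–exclusion over which prizes are missing,
P(all seen) = Σ_{j=0}^{4} (-1)^j C(4,j)((4-j)/4)^7
= 1.00000 - 0.53394 + 0.04688 - 0.00024 + 0.00000
= 0.51270.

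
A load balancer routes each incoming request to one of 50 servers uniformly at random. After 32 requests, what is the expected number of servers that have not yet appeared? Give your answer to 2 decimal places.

26.19

For each server, P(unseen after 32) = (49/50)^32 = 0.524.
By linearity of expectation, E[unseen] = 50·(49/50)^32 = 26.194.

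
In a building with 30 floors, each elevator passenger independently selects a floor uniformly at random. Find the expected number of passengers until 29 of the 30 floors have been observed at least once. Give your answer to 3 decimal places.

Going from k to k+1 distinct takes a geometric number of passengers with mean 30/(30-k).
Sum over k = 0,...,28: E = 30/30 + 30/29 + 30/28 + ... + 30/3 + 30/2 = 89.8496.

89.850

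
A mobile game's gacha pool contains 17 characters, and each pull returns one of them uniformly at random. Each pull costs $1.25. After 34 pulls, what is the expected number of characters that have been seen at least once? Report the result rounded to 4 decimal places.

For each character, P(seen in 34 pulls) = 1 - (16/17)^34 = 0.87270.
By linearity of expectation, E[distinct seen] = 17·(1 - (16/17)^34) = 14.83596.

14.8360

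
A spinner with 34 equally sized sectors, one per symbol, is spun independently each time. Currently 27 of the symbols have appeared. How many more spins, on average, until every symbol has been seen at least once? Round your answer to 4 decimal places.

88.1571

The wait to go from k to k+1 distinct symbols is geometric with mean 34/(34-k).
Sum over k = 27,...,33: E = 34/7 + 34/6 + 34/5 + ... + 34/2 + 34/1 = 88.15714.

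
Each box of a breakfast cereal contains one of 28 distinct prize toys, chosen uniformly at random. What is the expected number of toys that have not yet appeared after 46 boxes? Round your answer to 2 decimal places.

5.26

For each toy, P(unseen after 46) = (27/28)^46 = 0.188.
By linearity of expectation, E[unseen] = 28·(27/28)^46 = 5.256.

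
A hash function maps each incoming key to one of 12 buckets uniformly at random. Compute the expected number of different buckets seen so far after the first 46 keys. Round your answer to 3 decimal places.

11.781

For each bucket, P(seen in 46 keys) = 1 - (11/12)^46 = 0.9817.
By linearity of expectation, E[distinct seen] = 12·(1 - (11/12)^46) = 11.7808.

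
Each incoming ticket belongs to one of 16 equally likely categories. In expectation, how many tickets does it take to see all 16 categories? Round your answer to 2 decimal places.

After k distinct categories have appeared, the next ticket gives a new one with probability (16-k)/16, so the expected wait for the (k+1)-th is 16/(16-k).
E[T] = 16/16 + 16/15 + 16/14 + ... + 16/2 + 16/1 = 16·H_{16}.
H_{16} = 3.381, so E[T] = 54.092.

54.09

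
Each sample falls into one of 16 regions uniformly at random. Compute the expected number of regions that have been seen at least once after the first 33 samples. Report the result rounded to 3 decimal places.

For each region, P(seen in 33 samples) = 1 - (15/16)^33 = 0.8811.
By linearity of expectation, E[distinct seen] = 16·(1 - (15/16)^33) = 14.0982.

14.098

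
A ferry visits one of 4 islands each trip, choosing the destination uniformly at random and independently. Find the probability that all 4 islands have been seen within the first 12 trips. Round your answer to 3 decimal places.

0.875

Let A_i be the event that island i is missing after 12 trips. By inclusion–exclusion on the A_i,
P(all seen) = Σ_{j=0}^{4} (-1)^j C(4,j)((4-j)/4)^12
= 1.0000 - 0.1267 + 0.0015 - 0.0000 + 0.0000
= 0.8748.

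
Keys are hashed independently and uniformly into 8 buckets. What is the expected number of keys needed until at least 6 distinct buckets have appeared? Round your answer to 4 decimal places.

Going from k to k+1 distinct takes a geometric number of keys with mean 8/(8-k).
Sum over k = 0,...,5: E = 8/8 + 8/7 + 8/6 + 8/5 + 8/4 + 8/3 = 9.74286.

9.7429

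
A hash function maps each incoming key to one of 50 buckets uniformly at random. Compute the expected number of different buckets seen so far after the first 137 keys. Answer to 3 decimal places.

For each bucket, P(seen in 137 keys) = 1 - (49/50)^137 = 0.9372.
By linearity of expectation, E[distinct seen] = 50·(1 - (49/50)^137) = 46.8599.

46.860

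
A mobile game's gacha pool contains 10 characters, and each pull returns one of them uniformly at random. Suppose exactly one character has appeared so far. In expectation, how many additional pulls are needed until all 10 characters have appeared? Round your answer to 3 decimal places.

The wait to go from k to k+1 distinct characters is geometric with mean 10/(10-k).
Sum over k = 1,...,9: E = 10/9 + 10/8 + 10/7 + ... + 10/2 + 10/1 = 28.2897.

28.290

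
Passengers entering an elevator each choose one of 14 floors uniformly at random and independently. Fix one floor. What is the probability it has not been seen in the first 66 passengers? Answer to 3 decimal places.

On each passenger the fixed floor fails to appear with probability 13/14.
P(still missing after 66) = (13/14)^66 = 0.0075.

0.008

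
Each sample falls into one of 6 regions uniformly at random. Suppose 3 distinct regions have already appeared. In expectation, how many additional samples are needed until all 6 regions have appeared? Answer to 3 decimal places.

11.000

The wait to go from k to k+1 distinct regions is geometric with mean 6/(6-k).
Sum over k = 3,...,5: E = 6/3 + 6/2 + 6/1 = 11.0000.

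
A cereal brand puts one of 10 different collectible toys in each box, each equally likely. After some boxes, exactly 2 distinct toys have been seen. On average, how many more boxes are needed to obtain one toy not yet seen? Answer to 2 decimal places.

1.25

The number of boxes until the next new toy is geometric with success probability 8/10, so its mean is 10/8.
E = 10/8 = 1.250.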